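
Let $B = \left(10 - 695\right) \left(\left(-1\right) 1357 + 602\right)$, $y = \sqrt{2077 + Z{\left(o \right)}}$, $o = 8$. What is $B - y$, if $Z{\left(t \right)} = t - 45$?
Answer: $517175 - 2 \sqrt{510} \approx 5.1713 \cdot 10^{5}$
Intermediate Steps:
$Z{\left(t \right)} = -45 + t$
$y = 2 \sqrt{510}$ ($y = \sqrt{2077 + \left(-45 + 8\right)} = \sqrt{2077 - 37} = \sqrt{2040} = 2 \sqrt{510} \approx 45.166$)
$B = 517175$ ($B = - 685 \left(-1357 + 602\right) = \left(-685\right) \left(-755\right) = 517175$)
$B - y = 517175 - 2 \sqrt{510}$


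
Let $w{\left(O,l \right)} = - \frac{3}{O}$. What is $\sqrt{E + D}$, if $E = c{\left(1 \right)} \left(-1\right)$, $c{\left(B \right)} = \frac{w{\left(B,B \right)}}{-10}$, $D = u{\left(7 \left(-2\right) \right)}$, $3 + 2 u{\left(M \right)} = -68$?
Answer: $\frac{i \sqrt{895}}{5} \approx 5.9833 i$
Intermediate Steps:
$u{\left(M \right)} = - \frac{71}{2}$ ($u{\left(M \right)} = - \frac{3}{2} + \frac{1}{2} \left(-68\right) = - \frac{3}{2} - 34 = - \frac{71}{2}$)
$D = - \frac{71}{2} \approx -35.5$
$c{\left(B \right)} = \frac{3}{10 B}$ ($c{\left(B \right)} = \frac{\left(-3\right) \frac{1}{B}}{-10} = - \frac{3}{B} \left(- \frac{1}{10}\right) = \frac{3}{10 B}$)
$E = - \frac{3}{10}$ ($E = \frac{3}{10 \cdot 1} \left(-1\right) = \frac{3}{10} \cdot 1 \left(-1\right) = \frac{3}{10} \left(-1\right) = - \frac{3}{10} \approx -0.3$)
$\sqrt{E + D} = \sqrt{- \frac{3}{10} - \frac{71}{2}} = \sqrt{- \frac{179}{5}} = \frac{i \sqrt{895}}{5}$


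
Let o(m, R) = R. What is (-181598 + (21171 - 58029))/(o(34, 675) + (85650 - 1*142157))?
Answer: 3901/997 ≈ 3.9127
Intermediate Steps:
(-181598 + (21171 - 58029))/(o(34, 675) + (85650 - 1*142157)) = (-181598 + (21171 - 58029))/(675 + (85650 - 1*142157)) = (-181598 - 36858)/(675 + (85650 - 142157)) = -218456/(675 - 56507) = -218456/(-55832) = -218456*(-1/55832) = 3901/997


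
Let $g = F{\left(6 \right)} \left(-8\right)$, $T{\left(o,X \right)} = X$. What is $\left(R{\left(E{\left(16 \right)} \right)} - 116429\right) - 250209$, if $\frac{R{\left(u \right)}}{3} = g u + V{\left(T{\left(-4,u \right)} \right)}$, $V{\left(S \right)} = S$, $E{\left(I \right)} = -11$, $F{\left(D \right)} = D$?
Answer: $-365087$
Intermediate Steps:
$g = -48$ ($g = 6 \left(-8\right) = -48$)
$R{\left(u \right)} = - 141 u$ ($R{\left(u \right)} = 3 \left(- 48 u + u\right) = 3 \left(- 47 u\right) = - 141 u$)
$\left(R{\left(E{\left(16 \right)} \right)} - 116429\right) - 250209 = \left(\left(-141\right) \left(-11\right) - 116429\right) - 250209 = \left(1551 - 116429\right) - 250209 = -114878 - 250209 = -365087$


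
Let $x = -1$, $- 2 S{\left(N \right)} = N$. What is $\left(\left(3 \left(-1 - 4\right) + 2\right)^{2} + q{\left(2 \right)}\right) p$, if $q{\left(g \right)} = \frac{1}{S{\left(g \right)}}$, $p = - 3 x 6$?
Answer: $3024$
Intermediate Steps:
$S{\left(N \right)} = - \frac{N}{2}$
$p = 18$ ($p = \left(-3\right) \left(-1\right) 6 = 3 \cdot 6 = 18$)
$q{\left(g \right)} = - \frac{2}{g}$ ($q{\left(g \right)} = \frac{1}{\left(- \frac{1}{2}\right) g} = - \frac{2}{g}$)
$\left(\left(3 \left(-1 - 4\right) + 2\right)^{2} + q{\left(2 \right)}\right) p = \left(\left(3 \left(-1 - 4\right) + 2\right)^{2} - \frac{2}{2}\right) 18 = \left(\left(3 \left(-5\right) + 2\right)^{2} - 1\right) 18 = \left(\left(-15 + 2\right)^{2} - 1\right) 18 = \left(\left(-13\right)^{2} - 1\right) 18 = \left(169 - 1\right) 18 = 168 \cdot 18 = 3024$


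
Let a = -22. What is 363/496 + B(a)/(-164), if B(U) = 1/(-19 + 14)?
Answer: 74539/101680 ≈ 0.73307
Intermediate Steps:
B(U) = -⅕ (B(U) = 1/(-5) = -⅕)
363/496 + B(a)/(-164) = 363/496 - ⅕/(-164) = 363*(1/496) - ⅕*(-1/164) = 363/496 + 1/820 = 74539/101680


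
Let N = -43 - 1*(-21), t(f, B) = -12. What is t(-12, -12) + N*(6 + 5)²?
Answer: -2674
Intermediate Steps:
N = -22 (N = -43 + 21 = -22)
t(-12, -12) + N*(6 + 5)² = -12 - 22*(6 + 5)² = -12 - 22*11² = -12 - 22*121 = -12 - 2662 = -2674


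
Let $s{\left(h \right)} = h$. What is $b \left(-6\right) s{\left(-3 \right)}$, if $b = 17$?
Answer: $306$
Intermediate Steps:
$b \left(-6\right) s{\left(-3 \right)} = 17 \left(-6\right) \left(-3\right) = \left(-102\right) \left(-3\right) = 306$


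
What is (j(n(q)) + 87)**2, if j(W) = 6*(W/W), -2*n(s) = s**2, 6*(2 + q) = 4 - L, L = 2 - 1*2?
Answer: 8649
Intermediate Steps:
L = 0 (L = 2 - 2 = 0)
q = -4/3 (q = -2 + (4 - 1*0)/6 = -2 + (4 + 0)/6 = -2 + (1/6)*4 = -2 + 2/3 = -4/3 ≈ -1.3333)
n(s) = -s**2/2
j(W) = 6 (j(W) = 6*1 = 6)
(j(n(q)) + 87)**2 = (6 + 87)**2 = 93**2 = 8649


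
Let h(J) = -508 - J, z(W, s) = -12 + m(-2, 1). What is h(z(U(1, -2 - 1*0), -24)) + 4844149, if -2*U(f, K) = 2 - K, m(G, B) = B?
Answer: 4843652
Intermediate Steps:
U(f, K) = -1 + K/2 (U(f, K) = -(2 - K)/2 = -1 + K/2)
z(W, s) = -11 (z(W, s) = -12 + 1 = -11)
h(z(U(1, -2 - 1*0), -24)) + 4844149 = (-508 - 1*(-11)) + 4844149 = (-508 + 11) + 4844149 = -497 + 4844149 = 4843652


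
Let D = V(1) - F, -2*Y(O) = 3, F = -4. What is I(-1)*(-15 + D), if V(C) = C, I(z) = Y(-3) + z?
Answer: 25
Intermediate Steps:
Y(O) = -3/2 (Y(O) = -1/2*3 = -3/2)
I(z) = -3/2 + z
D = 5 (D = 1 - 1*(-4) = 1 + 4 = 5)
I(-1)*(-15 + D) = (-3/2 - 1)*(-15 + 5) = -5/2*(-10) = 25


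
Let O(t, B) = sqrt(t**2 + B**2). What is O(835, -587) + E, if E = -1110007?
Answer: -1110007 + sqrt(1041794) ≈ -1.1090e+6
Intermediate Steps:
O(t, B) = sqrt(B**2 + t**2)
O(835, -587) + E = sqrt((-587)**2 + 835**2) - 1110007 = sqrt(344569 + 697225) - 1110007 = sqrt(1041794) - 1110007 = -1110007 + sqrt(1041794)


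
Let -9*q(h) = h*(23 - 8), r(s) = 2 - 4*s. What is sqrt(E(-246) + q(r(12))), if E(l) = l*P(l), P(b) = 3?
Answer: 8*I*sqrt(93)/3 ≈ 25.716*I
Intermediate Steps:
q(h) = -5*h/3 (q(h) = -h*(23 - 8)/9 = -h*15/9 = -5*h/3)
E(l) = 3*l (E(l) = l*3 = 3*l)
sqrt(E(-246) + q(r(12))) = sqrt(3*(-246) - 5*(2 - 4*12)/3) = sqrt(-738 - 5*(2 - 48)/3) = sqrt(-738 - 5/3*(-46)) = sqrt(-738 + 230/3) = sqrt(-1984/3) = 8*I*sqrt(93)/3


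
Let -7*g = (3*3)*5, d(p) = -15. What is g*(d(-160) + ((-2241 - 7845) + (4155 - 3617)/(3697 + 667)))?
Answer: 991805085/15274 ≈ 64934.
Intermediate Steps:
g = -45/7 (g = -3*3*5/7 = -9*5/7 = -1/7*45 = -45/7 ≈ -6.4286)
g*(d(-160) + ((-2241 - 7845) + (4155 - 3617)/(3697 + 667))) = -45*(-15 + ((-2241 - 7845) + (4155 - 3617)/(3697 + 667)))/7 = -45*(-15 + (-10086 + 538/4364))/7 = -45*(-15 + (-10086 + 538*(1/4364)))/7 = -45*(-15 + (-10086 + 269/2182))/7 = -45*(-15 - 22007383/2182)/7 = -45/7*(-22040113/2182) = 991805085/15274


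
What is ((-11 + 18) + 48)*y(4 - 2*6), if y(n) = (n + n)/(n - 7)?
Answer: 176/3 ≈ 58.667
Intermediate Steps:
y(n) = 2*n/(-7 + n) (y(n) = (2*n)/(-7 + n) = 2*n/(-7 + n))
((-11 + 18) + 48)*y(4 - 2*6) = ((-11 + 18) + 48)*(2*(4 - 2*6)/(-7 + (4 - 2*6))) = (7 + 48)*(2*(4 - 12)/(-7 + (4 - 12))) = 55*(2*(-8)/(-7 - 8)) = 55*(2*(-8)/(-15)) = 55*(2*(-8)*(-1/15)) = 55*(16/15) = 176/3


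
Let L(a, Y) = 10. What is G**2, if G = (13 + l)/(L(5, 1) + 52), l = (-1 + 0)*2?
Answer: 121/3844 ≈ 0.031478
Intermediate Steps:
l = -2 (l = -1*2 = -2)
G = 11/62 (G = (13 - 2)/(10 + 52) = 11/62 ≈ 0.17742)
G**2 = (11/62)**2 = 121/3844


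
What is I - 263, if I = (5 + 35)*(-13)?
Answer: -783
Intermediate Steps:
I = -520 (I = 40*(-13) = -520)
I - 263 = -520 - 263 = -783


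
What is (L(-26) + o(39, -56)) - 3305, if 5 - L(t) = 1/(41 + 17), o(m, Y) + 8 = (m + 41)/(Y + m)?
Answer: -3266345/986 ≈ -3312.7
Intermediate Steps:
o(m, Y) = -8 + (41 + m)/(Y + m) (o(m, Y) = -8 + (m + 41)/(Y + m) = -8 + (41 + m)/(Y + m))
L(t) = 289/58 (L(t) = 5 - 1/(41 + 17) = 5 - 1/58 = 289/58)
(L(-26) + o(39, -56)) - 3305 = (289/58 + (41 - 8*(-56) - 7*39)/(-56 + 39)) - 3305 = (289/58 + (41 + 448 - 273)/(-17)) - 3305 = (289/58 - 1/17*216) - 3305 = (289/58 - 216/17) - 3305 = -7615/986 - 3305 = -3266345/986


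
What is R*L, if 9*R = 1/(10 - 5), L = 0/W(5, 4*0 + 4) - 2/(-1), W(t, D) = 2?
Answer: 2/45 ≈ 0.044444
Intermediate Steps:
L = 2 (L = 0/2 - 2/(-1) = 0*(½) - 2*(-1) = 0 + 2 = 2)
R = 1/45 (R = 1/(9*(10 - 5)) = (⅑)/5 = (⅑)*(⅕) = 1/45 ≈ 0.022222)
R*L = (1/45)*2 = 2/45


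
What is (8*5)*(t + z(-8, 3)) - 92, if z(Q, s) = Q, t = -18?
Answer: -1132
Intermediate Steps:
(8*5)*(t + z(-8, 3)) - 92 = (8*5)*(-18 - 8) - 92 = 40*(-26) - 92 = -1040 - 92 = -1132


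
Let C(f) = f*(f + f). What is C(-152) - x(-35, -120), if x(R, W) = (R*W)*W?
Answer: 550208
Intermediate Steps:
C(f) = 2*f**2 (C(f) = f*(2*f) = 2*f**2)
x(R, W) = R*W**2
C(-152) - x(-35, -120) = 2*(-152)**2 - (-35)*(-120)**2 = 2*23104 - (-35)*14400 = 46208 - 1*(-504000) = 46208 + 504000 = 550208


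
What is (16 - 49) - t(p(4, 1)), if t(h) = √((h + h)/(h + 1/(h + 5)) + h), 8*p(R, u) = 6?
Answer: -33 - √68595/170 ≈ -34.541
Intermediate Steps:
p(R, u) = ¾ (p(R, u) = (⅛)*6 = ¾)
t(h) = √(h + 2*h/(h + 1/(5 + h))) (t(h) = √((2*h)/(h + 1/(5 + h)) + h) = √(2*h/(h + 1/(5 + h)) + h) = √(h + 2*h/(h + 1/(5 + h))))
(16 - 49) - t(p(4, 1)) = (16 - 49) - √(3*(11 + 2*(¾) + 3*(5 + ¾)/4)/(4*(1 + 3*(5 + ¾)/4))) = -33 - √(3*(11 + 3/2 + (¾)*(23/4))/(4*(1 + (¾)*(23/4)))) = -33 - √(3*(11 + 3/2 + 69/16)/(4*(1 + 69/16))) = -33 - √((¾)*(269/16)/(85/16)) = -33 - √((¾)*(16/85)*(269/16)) = -33 - √(807/340) = -33 - √68595/170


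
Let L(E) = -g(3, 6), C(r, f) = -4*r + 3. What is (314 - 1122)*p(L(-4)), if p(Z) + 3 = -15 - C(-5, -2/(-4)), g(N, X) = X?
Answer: 33128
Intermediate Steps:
C(r, f) = 3 - 4*r
L(E) = -6 (L(E) = -1*6 = -6)
p(Z) = -41 (p(Z) = -3 + (-15 - (3 - 4*(-5))) = -3 + (-15 - (3 + 20)) = -3 + (-15 - 1*23) = -3 + (-15 - 23) = -3 - 38 = -41)
(314 - 1122)*p(L(-4)) = (314 - 1122)*(-41) = -808*(-41) = 33128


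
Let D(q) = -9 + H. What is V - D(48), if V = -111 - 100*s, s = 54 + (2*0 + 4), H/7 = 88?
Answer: -6518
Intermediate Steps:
H = 616 (H = 7*88 = 616)
D(q) = 607 (D(q) = -9 + 616 = 607)
s = 58 (s = 54 + (0 + 4) = 54 + 4 = 58)
V = -5911 (V = -111 - 100*58 = -111 - 5800 = -5911)
V - D(48) = -5911 - 1*607 = -5911 - 607 = -6518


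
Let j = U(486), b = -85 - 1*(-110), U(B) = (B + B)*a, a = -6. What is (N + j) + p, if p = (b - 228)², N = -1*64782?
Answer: -29405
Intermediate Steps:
U(B) = -12*B (U(B) = (B + B)*(-6) = (2*B)*(-6) = -12*B)
N = -64782
b = 25 (b = -85 + 110 = 25)
p = 41209 (p = (25 - 228)² = (-203)² = 41209)
j = -5832 (j = -12*486 = -5832)
(N + j) + p = (-64782 - 5832) + 41209 = -70614 + 41209 = -29405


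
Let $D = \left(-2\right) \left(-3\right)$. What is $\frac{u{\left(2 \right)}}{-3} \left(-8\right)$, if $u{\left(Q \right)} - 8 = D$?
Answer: $\frac{112}{3} \approx 37.333$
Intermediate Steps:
$D = 6$
$u{\left(Q \right)} = 14$ ($u{\left(Q \right)} = 8 + 6 = 14$)
$\frac{u{\left(2 \right)}}{-3} \left(-8\right) = \frac{1}{-3} \cdot 14 \left(-8\right) = \left(- \frac{1}{3}\right) 14 \left(-8\right) = \left(- \frac{14}{3}\right) \left(-8\right) = \frac{112}{3}$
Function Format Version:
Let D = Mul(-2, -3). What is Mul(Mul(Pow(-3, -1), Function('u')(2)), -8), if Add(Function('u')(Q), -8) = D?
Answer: Rational(112, 3) ≈ 37.333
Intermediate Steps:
D = 6
Function('u')(Q) = 14 (Function('u')(Q) = Add(8, 6) = 14)
Mul(Mul(Pow(-3, -1), Function('u')(2)), -8) = Mul(Mul(Pow(-3, -1), 14), -8) = Mul(Mul(Rational(-1, 3), 14), -8) = Mul(Rational(-14, 3), -8) = Rational(112, 3)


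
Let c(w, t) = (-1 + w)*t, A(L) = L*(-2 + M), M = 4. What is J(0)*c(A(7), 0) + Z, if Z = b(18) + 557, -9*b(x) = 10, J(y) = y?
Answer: 5003/9 ≈ 555.89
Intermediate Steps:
A(L) = 2*L (A(L) = L*(-2 + 4) = L*2 = 2*L)
b(x) = -10/9 (b(x) = -⅑*10 = -10/9)
c(w, t) = t*(-1 + w)
Z = 5003/9 (Z = -10/9 + 557 = 5003/9 ≈ 555.89)
J(0)*c(A(7), 0) + Z = 0*(0*(-1 + 2*7)) + 5003/9 = 0*(0*(-1 + 14)) + 5003/9 = 0*(0*13) + 5003/9 = 0*0 + 5003/9 = 0 + 5003/9 = 5003/9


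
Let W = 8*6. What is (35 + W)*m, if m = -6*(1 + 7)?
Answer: -3984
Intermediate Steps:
m = -48 (m = -6*8 = -48)
W = 48
(35 + W)*m = (35 + 48)*(-48) = 83*(-48) = -3984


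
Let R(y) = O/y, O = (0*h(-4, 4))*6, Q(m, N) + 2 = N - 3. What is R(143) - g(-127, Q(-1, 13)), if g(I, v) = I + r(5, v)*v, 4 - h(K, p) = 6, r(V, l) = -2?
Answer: 143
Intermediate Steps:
Q(m, N) = -5 + N (Q(m, N) = -2 + (N - 3) = -2 + (-3 + N) = -5 + N)
h(K, p) = -2 (h(K, p) = 4 - 1*6 = 4 - 6 = -2)
O = 0 (O = (0*(-2))*6 = 0*6 = 0)
R(y) = 0 (R(y) = 0/y = 0)
g(I, v) = I - 2*v
R(143) - g(-127, Q(-1, 13)) = 0 - (-127 - 2*(-5 + 13)) = 0 - (-127 - 2*8) = 0 - (-127 - 16) = 0 - 1*(-143) = 0 + 143 = 143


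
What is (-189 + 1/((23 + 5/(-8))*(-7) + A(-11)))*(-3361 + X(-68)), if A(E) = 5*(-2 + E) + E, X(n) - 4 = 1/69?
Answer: 81473544784/128409 ≈ 6.3449e+5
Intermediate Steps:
X(n) = 277/69 (X(n) = 4 + 1/69 = 277/69)
A(E) = -10 + 6*E (A(E) = (-10 + 5*E) + E = -10 + 6*E)
(-189 + 1/((23 + 5/(-8))*(-7) + A(-11)))*(-3361 + X(-68)) = (-189 + 1/((23 + 5/(-8))*(-7) + (-10 + 6*(-11))))*(-3361 + 277/69) = (-189 + 1/((23 + 5*(-⅛))*(-7) + (-10 - 66)))*(-231632/69) = (-189 + 1/((23 - 5/8)*(-7) - 76))*(-231632/69) = (-189 + 1/((179/8)*(-7) - 76))*(-231632/69) = (-189 + 1/(-1253/8 - 76))*(-231632/69) = (-189 + 1/(-1861/8))*(-231632/69) = (-189 - 8/1861)*(-231632/69) = -351737/1861*(-231632/69) = 81473544784/128409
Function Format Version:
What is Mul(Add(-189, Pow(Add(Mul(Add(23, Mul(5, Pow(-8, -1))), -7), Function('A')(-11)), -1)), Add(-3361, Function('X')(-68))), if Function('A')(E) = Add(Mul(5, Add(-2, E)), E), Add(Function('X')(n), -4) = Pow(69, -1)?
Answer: Rational(81473544784, 128409) ≈ 6.3449e+5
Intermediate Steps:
Function('X')(n) = Rational(277, 69) (Function('X')(n) = Add(4, Pow(69, -1)) = Add(4, Rational(1, 69)) = Rational(277, 69))
Function('A')(E) = Add(-10, Mul(6, E)) (Function('A')(E) = Add(Add(-10, Mul(5, E)), E) = Add(-10, Mul(6, E)))
Mul(Add(-189, Pow(Add(Mul(Add(23, Mul(5, Pow(-8, -1))), -7), Function('A')(-11)), -1)), Add(-3361, Function('X')(-68))) = Mul(Add(-189, Pow(Add(Mul(Add(23, Mul(5, Pow(-8, -1))), -7), Add(-10, Mul(6, -11))), -1)), Add(-3361, Rational(277, 69))) = Mul(Add(-189, Pow(Add(Mul(Add(23, Mul(5, Rational(-1, 8))), -7), Add(-10, -66)), -1)), Rational(-231632, 69)) = Mul(Add(-189, Pow(Add(Mul(Add(23, Rational(-5, 8)), -7), -76), -1)), Rational(-231632, 69)) = Mul(Add(-189, Pow(Add(Mul(Rational(179, 8), -7), -76), -1)), Rational(-231632, 69)) = Mul(Add(-189, Pow(Add(Rational(-1253, 8), -76), -1)), Rational(-231632, 69)) = Mul(Add(-189, Pow(Rational(-1861, 8), -1)), Rational(-231632, 69)) = Mul(Add(-189, Rational(-8, 1861)), Rational(-231632, 69)) = Mul(Rational(-351737, 1861), Rational(-231632, 69)) = Rational(81473544784, 128409)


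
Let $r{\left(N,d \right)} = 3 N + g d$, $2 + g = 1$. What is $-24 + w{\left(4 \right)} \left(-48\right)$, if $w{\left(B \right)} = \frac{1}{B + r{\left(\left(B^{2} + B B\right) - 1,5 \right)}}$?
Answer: $- \frac{564}{23} \approx -24.522$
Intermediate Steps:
$g = -1$ ($g = -2 + 1 = -1$)
$r{\left(N,d \right)} = - d + 3 N$ ($r{\left(N,d \right)} = 3 N - d = - d + 3 N$)
$w{\left(B \right)} = \frac{1}{-8 + B + 6 B^{2}}$ ($w{\left(B \right)} = \frac{1}{B + \left(\left(-1\right) 5 + 3 \left(\left(B^{2} + B B\right) - 1\right)\right)} = \frac{1}{B + \left(-5 + 3 \left(\left(B^{2} + B^{2}\right) - 1\right)\right)} = \frac{1}{B + \left(-5 + 3 \left(2 B^{2} - 1\right)\right)} = \frac{1}{B + \left(-5 + 3 \left(-1 + 2 B^{2}\right)\right)} = \frac{1}{B + \left(-5 + \left(-3 + 6 B^{2}\right)\right)} = \frac{1}{B + \left(-8 + 6 B^{2}\right)} = \frac{1}{-8 + B + 6 B^{2}}$)
$-24 + w{\left(4 \right)} \left(-48\right) = -24 + \frac{1}{-8 + 4 + 6 \cdot 4^{2}} \left(-48\right) = -24 + \frac{1}{-8 + 4 + 6 \cdot 16} \left(-48\right) = -24 + \frac{1}{-8 + 4 + 96} \left(-48\right) = -24 + \frac{1}{92} \left(-48\right) = -24 - \frac{12}{23} = - \frac{564}{23}$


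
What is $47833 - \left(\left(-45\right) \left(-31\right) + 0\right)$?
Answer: $46438$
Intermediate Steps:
$47833 - \left(\left(-45\right) \left(-31\right) + 0\right) = 47833 - \left(1395 + 0\right) = 47833 - 1395 = 46438$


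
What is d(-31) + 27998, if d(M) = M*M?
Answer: 28959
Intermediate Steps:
d(M) = M²
d(-31) + 27998 = (-31)² + 27998 = 961 + 27998 = 28959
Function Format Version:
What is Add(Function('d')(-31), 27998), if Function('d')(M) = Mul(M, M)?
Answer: 28959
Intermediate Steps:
Function('d')(M) = Pow(M, 2)
Add(Function('d')(-31), 27998) = Add(Pow(-31, 2), 27998) = Add(961, 27998) = 28959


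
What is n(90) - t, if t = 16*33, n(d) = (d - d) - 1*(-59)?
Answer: -469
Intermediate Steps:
n(d) = 59 (n(d) = 0 + 59 = 59)
t = 528
n(90) - t = 59 - 1*528 = 59 - 528 = -469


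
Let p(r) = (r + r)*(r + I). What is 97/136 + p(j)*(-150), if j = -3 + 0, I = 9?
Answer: 734497/136 ≈ 5400.7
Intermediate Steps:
j = -3
p(r) = 2*r*(9 + r) (p(r) = (r + r)*(r + 9) = (2*r)*(9 + r) = 2*r*(9 + r))
97/136 + p(j)*(-150) = 97/136 + (2*(-3)*(9 - 3))*(-150) = 97*(1/136) + (2*(-3)*6)*(-150) = 97/136 - 36*(-150) = 97/136 + 5400 = 734497/136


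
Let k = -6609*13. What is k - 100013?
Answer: -185930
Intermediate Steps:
k = -85917
k - 100013 = -85917 - 100013 = -185930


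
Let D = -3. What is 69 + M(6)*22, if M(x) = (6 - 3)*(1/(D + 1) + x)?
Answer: 432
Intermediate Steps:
M(x) = -3/2 + 3*x (M(x) = (6 - 3)*(1/(-3 + 1) + x) = 3*(1/(-2) + x) = 3*(-½ + x) = -3/2 + 3*x)
69 + M(6)*22 = 69 + (-3/2 + 3*6)*22 = 69 + (-3/2 + 18)*22 = 69 + (33/2)*22 = 69 + 363 = 432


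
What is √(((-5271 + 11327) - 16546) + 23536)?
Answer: √13046 ≈ 114.22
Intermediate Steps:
√(((-5271 + 11327) - 16546) + 23536) = √((6056 - 16546) + 23536) = √(-10490 + 23536) = √13046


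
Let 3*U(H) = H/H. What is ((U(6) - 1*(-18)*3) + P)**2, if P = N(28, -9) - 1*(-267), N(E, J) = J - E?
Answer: 727609/9 ≈ 80846.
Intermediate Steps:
U(H) = 1/3 (U(H) = (H/H)/3 = (1/3)*1 = 1/3)
P = 230 (P = (-9 - 1*28) - 1*(-267) = (-9 - 28) + 267 = -37 + 267 = 230)
((U(6) - 1*(-18)*3) + P)**2 = ((1/3 - 1*(-18)*3) + 230)**2 = ((1/3 + 18*3) + 230)**2 = ((1/3 + 54) + 230)**2 = (163/3 + 230)**2 = (853/3)**2 = 727609/9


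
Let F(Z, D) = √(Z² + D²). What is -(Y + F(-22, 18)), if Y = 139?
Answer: -139 - 2*√202 ≈ -167.43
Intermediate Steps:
F(Z, D) = √(D² + Z²)
-(Y + F(-22, 18)) = -(139 + √(18² + (-22)²)) = -(139 + √(324 + 484)) = -(139 + √808) = -(139 + 2*√202) = -139 - 2*√202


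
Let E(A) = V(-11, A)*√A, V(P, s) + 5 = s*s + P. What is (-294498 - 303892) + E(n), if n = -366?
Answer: -598390 + 133940*I*√366 ≈ -5.9839e+5 + 2.5624e+6*I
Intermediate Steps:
V(P, s) = -5 + P + s² (V(P, s) = -5 + (s*s + P) = -5 + (s² + P) = -5 + (P + s²) = -5 + P + s²)
E(A) = √A*(-16 + A²) (E(A) = (-5 - 11 + A²)*√A = (-16 + A²)*√A = √A*(-16 + A²))
(-294498 - 303892) + E(n) = (-294498 - 303892) + √(-366)*(-16 + (-366)²) = -598390 + (I*√366)*(-16 + 133956) = -598390 + (I*√366)*133940 = -598390 + 133940*I*√366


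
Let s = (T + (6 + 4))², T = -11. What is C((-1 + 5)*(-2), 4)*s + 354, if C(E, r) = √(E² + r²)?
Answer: 354 + 4*√5 ≈ 362.94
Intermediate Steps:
s = 1 (s = (-11 + (6 + 4))² = (-11 + 10)² = (-1)² = 1)
C((-1 + 5)*(-2), 4)*s + 354 = √(((-1 + 5)*(-2))² + 4²)*1 + 354 = √((4*(-2))² + 16)*1 + 354 = √((-8)² + 16)*1 + 354 = √(64 + 16)*1 + 354 = √80*1 + 354 = (4*√5)*1 + 354 = 4*√5 + 354 = 354 + 4*√5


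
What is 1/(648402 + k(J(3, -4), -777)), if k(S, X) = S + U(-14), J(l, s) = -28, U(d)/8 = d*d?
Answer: 1/649942 ≈ 1.5386e-6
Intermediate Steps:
U(d) = 8*d² (U(d) = 8*(d*d) = 8*d²)
k(S, X) = 1568 + S (k(S, X) = S + 8*(-14)² = S + 8*196 = S + 1568 = 1568 + S)
1/(648402 + k(J(3, -4), -777)) = 1/(648402 + (1568 - 28)) = 1/(648402 + 1540) = 1/649942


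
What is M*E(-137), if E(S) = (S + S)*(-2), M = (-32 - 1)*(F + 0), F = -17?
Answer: 307428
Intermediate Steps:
M = 561 (M = (-32 - 1)*(-17 + 0) = -33*(-17) = 561)
E(S) = -4*S (E(S) = (2*S)*(-2) = -4*S)
M*E(-137) = 561*(-4*(-137)) = 561*548 = 307428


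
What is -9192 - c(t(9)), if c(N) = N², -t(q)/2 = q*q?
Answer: -35436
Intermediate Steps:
t(q) = -2*q² (t(q) = -2*q*q = -2*q²)
-9192 - c(t(9)) = -9192 - (-2*9²)² = -9192 - (-2*81)² = -9192 - 1*(-162)² = -9192 - 1*26244 = -9192 - 26244 = -35436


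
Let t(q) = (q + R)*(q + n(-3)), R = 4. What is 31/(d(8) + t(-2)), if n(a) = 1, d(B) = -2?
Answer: -31/4 ≈ -7.7500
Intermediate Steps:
t(q) = (1 + q)*(4 + q) (t(q) = (q + 4)*(q + 1) = (4 + q)*(1 + q) = (1 + q)*(4 + q))
31/(d(8) + t(-2)) = 31/(-2 + (4 + (-2)**2 + 5*(-2))) = 31/(-2 + (4 + 4 - 10)) = 31/(-2 - 2) = 31/(-4) = -1/4*31 = -31/4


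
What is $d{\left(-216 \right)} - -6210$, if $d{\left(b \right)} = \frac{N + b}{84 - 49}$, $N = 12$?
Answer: $\frac{217146}{35} \approx 6204.2$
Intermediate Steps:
$d{\left(b \right)} = \frac{12}{35} + \frac{b}{35}$ ($d{\left(b \right)} = \frac{12 + b}{84 - 49} = \frac{12 + b}{35} = \left(12 + b\right) \frac{1}{35} = \frac{12}{35} + \frac{b}{35}$)
$d{\left(-216 \right)} - -6210 = \left(\frac{12}{35} + \frac{1}{35} \left(-216\right)\right) - -6210 = \left(\frac{12}{35} - \frac{216}{35}\right) + 6210 = - \frac{204}{35} + 6210 = \frac{217146}{35}$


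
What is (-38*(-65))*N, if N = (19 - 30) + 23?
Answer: 29640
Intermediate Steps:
N = 12 (N = -11 + 23 = 12)
(-38*(-65))*N = -38*(-65)*12 = 2470*12 = 29640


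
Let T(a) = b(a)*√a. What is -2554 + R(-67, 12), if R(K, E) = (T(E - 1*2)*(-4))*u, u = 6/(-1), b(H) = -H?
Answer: -2554 - 240*√10 ≈ -3312.9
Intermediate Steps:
T(a) = -a^(3/2) (T(a) = (-a)*√a = -a^(3/2))
u = -6 (u = 6*(-1) = -6)
R(K, E) = -24*(-2 + E)^(3/2) (R(K, E) = (-(E - 1*2)^(3/2)*(-4))*(-6) = (-(E - 2)^(3/2)*(-4))*(-6) = (-(-2 + E)^(3/2)*(-4))*(-6) = (4*(-2 + E)^(3/2))*(-6) = -24*(-2 + E)^(3/2))
-2554 + R(-67, 12) = -2554 - 24*(-2 + 12)^(3/2) = -2554 - 240*√10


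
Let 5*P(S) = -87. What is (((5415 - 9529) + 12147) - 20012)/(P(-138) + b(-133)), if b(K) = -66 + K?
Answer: 59895/1082 ≈ 55.356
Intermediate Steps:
P(S) = -87/5 (P(S) = (⅕)*(-87) = -87/5)
(((5415 - 9529) + 12147) - 20012)/(P(-138) + b(-133)) = (((5415 - 9529) + 12147) - 20012)/(-87/5 + (-66 - 133)) = ((-4114 + 12147) - 20012)/(-87/5 - 199) = (8033 - 20012)/(-1082/5) = -11979*(-5/1082) = 59895/1082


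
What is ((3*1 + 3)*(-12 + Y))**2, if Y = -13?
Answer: 22500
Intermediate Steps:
((3*1 + 3)*(-12 + Y))**2 = ((3*1 + 3)*(-12 - 13))**2 = ((3 + 3)*(-25))**2 = (6*(-25))**2 = (-150)**2 = 22500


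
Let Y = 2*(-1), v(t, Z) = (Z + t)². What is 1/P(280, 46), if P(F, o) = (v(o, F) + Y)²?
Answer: 1/11294163076 ≈ 8.8541e-11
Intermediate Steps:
Y = -2
P(F, o) = (-2 + (F + o)²)² (P(F, o) = ((F + o)² - 2)² = (-2 + (F + o)²)²)
1/P(280, 46) = 1/((-2 + (280 + 46)²)²) = 1/((-2 + 326²)²) = 1/((-2 + 106276)²) = 1/(106274²) = 1/11294163076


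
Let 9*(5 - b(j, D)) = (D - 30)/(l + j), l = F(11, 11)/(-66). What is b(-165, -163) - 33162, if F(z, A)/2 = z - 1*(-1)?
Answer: -542815370/16371 ≈ -33157.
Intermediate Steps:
F(z, A) = 2 + 2*z (F(z, A) = 2*(z - 1*(-1)) = 2*(z + 1) = 2*(1 + z) = 2 + 2*z)
l = -4/11 (l = (2 + 2*11)/(-66) = (2 + 22)*(-1/66) = 24*(-1/66) = -4/11 ≈ -0.36364)
b(j, D) = 5 - (-30 + D)/(9*(-4/11 + j)) (b(j, D) = 5 - (D - 30)/(9*(-4/11 + j)) = 5 - (-30 + D)/(9*(-4/11 + j)))
b(-165, -163) - 33162 = (150 - 11*(-163) + 495*(-165))/(9*(-4 + 11*(-165))) - 33162 = (150 + 1793 - 81675)/(9*(-4 - 1815)) - 33162 = (⅑)*(-79732)/(-1819) - 33162 = (⅑)*(-1/1819)*(-79732) - 33162 = 79732/16371 - 33162 = -542815370/16371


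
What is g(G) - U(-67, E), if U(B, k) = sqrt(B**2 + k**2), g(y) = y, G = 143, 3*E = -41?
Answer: 143 - sqrt(42082)/3 ≈ 74.620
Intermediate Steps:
E = -41/3 (E = (1/3)*(-41) = -41/3 ≈ -13.667)
g(G) - U(-67, E) = 143 - sqrt((-67)**2 + (-41/3)**2) = 143 - sqrt(4489 + 1681/9) = 143 - sqrt(42082/9) = 143 - sqrt(42082)/3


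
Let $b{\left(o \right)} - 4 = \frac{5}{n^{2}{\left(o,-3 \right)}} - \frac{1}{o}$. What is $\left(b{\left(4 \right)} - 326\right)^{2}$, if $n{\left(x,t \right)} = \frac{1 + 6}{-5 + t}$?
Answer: $\frac{3829258161}{38416} \approx 99679.0$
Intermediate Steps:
$n{\left(x,t \right)} = \frac{7}{-5 + t}$
$b{\left(o \right)} = \frac{516}{49} - \frac{1}{o}$ ($b{\left(o \right)} = 4 + \left(\frac{5}{\left(\frac{7}{-5 - 3}\right)^{2}} - \frac{1}{o}\right) = 4 + \left(\frac{5}{\left(\frac{7}{-8}\right)^{2}} - \frac{1}{o}\right) = 4 + \left(\frac{5}{\left(7 \left(- \frac{1}{8}\right)\right)^{2}} - \frac{1}{o}\right) = 4 + \left(\frac{5}{\left(- \frac{7}{8}\right)^{2}} - \frac{1}{o}\right) = 4 + \left(\frac{5}{\frac{49}{64}} - \frac{1}{o}\right) = 4 + \left(5 \cdot \frac{64}{49} - \frac{1}{o}\right) = 4 + \left(\frac{320}{49} - \frac{1}{o}\right) = \frac{516}{49} - \frac{1}{o}$)
$\left(b{\left(4 \right)} - 326\right)^{2} = \left(\left(\frac{516}{49} - \frac{1}{4}\right) - 326\right)^{2} = \left(\frac{2015}{196} - 326\right)^{2} = \left(- \frac{61881}{196}\right)^{2} = \frac{3829258161}{38416}$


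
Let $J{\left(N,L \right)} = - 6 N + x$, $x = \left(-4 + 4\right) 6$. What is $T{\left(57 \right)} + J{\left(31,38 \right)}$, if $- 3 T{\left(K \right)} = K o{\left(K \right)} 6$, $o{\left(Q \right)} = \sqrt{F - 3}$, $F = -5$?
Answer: $-186 - 228 i \sqrt{2} \approx -186.0 - 322.44 i$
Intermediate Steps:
$o{\left(Q \right)} = 2 i \sqrt{2}$ ($o{\left(Q \right)} = \sqrt{-5 - 3} = \sqrt{-8} = 2 i \sqrt{2}$)
$x = 0$ ($x = 0 \cdot 6 = 0$)
$T{\left(K \right)} = - 4 i K \sqrt{2}$ ($T{\left(K \right)} = - \frac{K 2 i \sqrt{2} \cdot 6}{3} = - \frac{2 i K \sqrt{2} \cdot 6}{3} = - \frac{12 i K \sqrt{2}}{3} = - 4 i K \sqrt{2}$)
$J{\left(N,L \right)} = - 6 N$ ($J{\left(N,L \right)} = - 6 N + 0 = - 6 N$)
$T{\left(57 \right)} + J{\left(31,38 \right)} = \left(-4\right) i 57 \sqrt{2} - 186 = - 228 i \sqrt{2} - 186 = -186 - 228 i \sqrt{2}$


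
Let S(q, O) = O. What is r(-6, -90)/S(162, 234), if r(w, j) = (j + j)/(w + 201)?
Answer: -2/507 ≈ -0.0039448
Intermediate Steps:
r(w, j) = 2*j/(201 + w) (r(w, j) = (2*j)/(201 + w) = 2*j/(201 + w))
r(-6, -90)/S(162, 234) = (2*(-90)/(201 - 6))/234 = (2*(-90)/195)*(1/234) = (2*(-90)*(1/195))*(1/234) = -12/13*1/234 = -2/507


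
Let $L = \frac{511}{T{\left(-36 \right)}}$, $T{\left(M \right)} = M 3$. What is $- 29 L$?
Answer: $\frac{14819}{108} \approx 137.21$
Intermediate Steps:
$T{\left(M \right)} = 3 M$
$L = - \frac{511}{108}$ ($L = \frac{511}{3 \left(-36\right)} = \frac{511}{-108} = 511 \left(- \frac{1}{108}\right) = - \frac{511}{108} \approx -4.7315$)
$- 29 L = \left(-29\right) \left(- \frac{511}{108}\right) = \frac{14819}{108}$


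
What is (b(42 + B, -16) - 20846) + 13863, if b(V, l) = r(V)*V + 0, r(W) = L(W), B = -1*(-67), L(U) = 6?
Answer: -6329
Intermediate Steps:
B = 67
r(W) = 6
b(V, l) = 6*V (b(V, l) = 6*V + 0 = 6*V)
(b(42 + B, -16) - 20846) + 13863 = (6*(42 + 67) - 20846) + 13863 = (6*109 - 20846) + 13863 = (654 - 20846) + 13863 = -20192 + 13863 = -6329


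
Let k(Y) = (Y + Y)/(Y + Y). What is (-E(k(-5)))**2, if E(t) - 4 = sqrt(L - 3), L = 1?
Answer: (4 + I*sqrt(2))**2 ≈ 14.0 + 11.314*I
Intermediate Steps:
k(Y) = 1 (k(Y) = (2*Y)/((2*Y)) = (2*Y)*(1/(2*Y)) = 1)
E(t) = 4 + I*sqrt(2) (E(t) = 4 + sqrt(1 - 3) = 4 + sqrt(-2) = 4 + I*sqrt(2))
(-E(k(-5)))**2 = (-(4 + I*sqrt(2)))**2 = (-4 - I*sqrt(2))**2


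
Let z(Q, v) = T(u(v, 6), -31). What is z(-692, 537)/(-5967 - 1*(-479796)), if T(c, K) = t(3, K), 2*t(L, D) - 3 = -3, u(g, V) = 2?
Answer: 0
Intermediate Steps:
t(L, D) = 0 (t(L, D) = 3/2 + (½)*(-3) = 3/2 - 3/2 = 0)
T(c, K) = 0
z(Q, v) = 0
z(-692, 537)/(-5967 - 1*(-479796)) = 0/(-5967 - 1*(-479796)) = 0/(-5967 + 479796) = 0/473829 = 0*(1/473829) = 0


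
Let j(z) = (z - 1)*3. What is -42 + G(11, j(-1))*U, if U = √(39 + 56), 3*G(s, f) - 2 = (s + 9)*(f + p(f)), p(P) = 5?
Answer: -42 - 6*√95 ≈ -100.48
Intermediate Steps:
j(z) = -3 + 3*z (j(z) = (-1 + z)*3 = -3 + 3*z)
G(s, f) = ⅔ + (5 + f)*(9 + s)/3 (G(s, f) = ⅔ + ((s + 9)*(f + 5))/3 = ⅔ + ((9 + s)*(5 + f))/3 = ⅔ + ((5 + f)*(9 + s))/3 = ⅔ + (5 + f)*(9 + s)/3)
U = √95 ≈ 9.7468
-42 + G(11, j(-1))*U = -42 + (47/3 + 3*(-3 + 3*(-1)) + (5/3)*11 + (⅓)*(-3 + 3*(-1))*11)*√95 = -42 + (47/3 + 3*(-3 - 3) + 55/3 + (⅓)*(-3 - 3)*11)*√95 = -42 + (47/3 + 3*(-6) + 55/3 + (⅓)*(-6)*11)*√95 = -42 + (47/3 - 18 + 55/3 - 22)*√95 = -42 - 6*√95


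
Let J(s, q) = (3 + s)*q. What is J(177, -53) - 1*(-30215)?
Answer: 20675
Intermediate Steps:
J(s, q) = q*(3 + s)
J(177, -53) - 1*(-30215) = -53*(3 + 177) - 1*(-30215) = -53*180 + 30215 = -9540 + 30215 = 20675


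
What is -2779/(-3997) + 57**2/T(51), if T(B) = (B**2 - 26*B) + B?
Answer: 793867/252382 ≈ 3.1455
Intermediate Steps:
T(B) = B**2 - 25*B
-2779/(-3997) + 57**2/T(51) = -2779/(-3997) + 57**2/((51*(-25 + 51))) = -2779*(-1/3997) + 3249/((51*26)) = 397/571 + 3249/1326 = 397/571 + 3249*(1/1326) = 397/571 + 1083/442 = 793867/252382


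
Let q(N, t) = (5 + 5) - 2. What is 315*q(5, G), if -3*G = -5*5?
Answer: 2520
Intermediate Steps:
G = 25/3 (G = -(-5)*5/3 = -1/3*(-25) = 25/3 ≈ 8.3333)
q(N, t) = 8 (q(N, t) = 10 - 2 = 8)
315*q(5, G) = 315*8 = 2520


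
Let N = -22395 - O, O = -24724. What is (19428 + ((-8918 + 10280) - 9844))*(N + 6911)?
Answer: 101141040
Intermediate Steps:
N = 2329 (N = -22395 - 1*(-24724) = -22395 + 24724 = 2329)
(19428 + ((-8918 + 10280) - 9844))*(N + 6911) = (19428 + ((-8918 + 10280) - 9844))*(2329 + 6911) = (19428 + (1362 - 9844))*9240 = (19428 - 8482)*9240 = 10946*9240 = 101141040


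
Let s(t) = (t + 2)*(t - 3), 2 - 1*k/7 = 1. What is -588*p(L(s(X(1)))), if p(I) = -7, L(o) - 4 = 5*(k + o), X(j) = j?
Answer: 4116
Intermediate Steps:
k = 7 (k = 14 - 7*1 = 14 - 7 = 7)
s(t) = (-3 + t)*(2 + t) (s(t) = (2 + t)*(-3 + t) = (-3 + t)*(2 + t))
L(o) = 39 + 5*o (L(o) = 4 + 5*(7 + o) = 4 + (35 + 5*o) = 39 + 5*o)
-588*p(L(s(X(1)))) = -588*(-7) = 4116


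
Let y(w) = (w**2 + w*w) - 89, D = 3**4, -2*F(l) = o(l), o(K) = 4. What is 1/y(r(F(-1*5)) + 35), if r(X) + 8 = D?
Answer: 1/23239 ≈ 4.3031e-5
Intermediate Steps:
F(l) = -2 (F(l) = -1/2*4 = -2)
D = 81
r(X) = 73 (r(X) = -8 + 81 = 73)
y(w) = -89 + 2*w**2 (y(w) = (w**2 + w**2) - 89 = 2*w**2 - 89 = -89 + 2*w**2)
1/y(r(F(-1*5)) + 35) = 1/(-89 + 2*(73 + 35)**2) = 1/(-89 + 2*108**2) = 1/(-89 + 2*11664) = 1/(-89 + 23328) = 1/23239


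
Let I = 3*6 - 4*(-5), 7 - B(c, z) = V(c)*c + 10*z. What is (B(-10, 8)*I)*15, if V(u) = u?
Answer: -98610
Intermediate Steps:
B(c, z) = 7 - c**2 - 10*z (B(c, z) = 7 - (c*c + 10*z) = 7 - (c**2 + 10*z) = 7 + (-c**2 - 10*z) = 7 - c**2 - 10*z)
I = 38 (I = 18 + 20 = 38)
(B(-10, 8)*I)*15 = ((7 - 1*(-10)**2 - 10*8)*38)*15 = ((7 - 1*100 - 80)*38)*15 = ((7 - 100 - 80)*38)*15 = -173*38*15 = -6574*15 = -98610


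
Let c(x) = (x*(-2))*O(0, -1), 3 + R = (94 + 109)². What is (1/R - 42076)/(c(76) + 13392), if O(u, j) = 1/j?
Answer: -1733783655/558094064 ≈ -3.1066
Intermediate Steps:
R = 41206 (R = -3 + (94 + 109)² = -3 + 203² = -3 + 41209 = 41206)
c(x) = 2*x (c(x) = (x*(-2))/(-1) = -2*x*(-1) = 2*x)
(1/R - 42076)/(c(76) + 13392) = (1/41206 - 42076)/(2*76 + 13392) = (1/41206 - 42076)/(152 + 13392) = -1733783655/41206/13544 = -1733783655/41206*1/13544 = -1733783655/558094064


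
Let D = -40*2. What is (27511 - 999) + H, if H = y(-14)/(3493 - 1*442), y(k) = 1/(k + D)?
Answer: 7603482527/286794 ≈ 26512.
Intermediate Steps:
D = -80
y(k) = 1/(-80 + k) (y(k) = 1/(k - 80) = 1/(-80 + k))
H = -1/286794 (H = 1/((-80 - 14)*(3493 - 1*442)) = 1/((-94)*(3493 - 442)) = -1/94/3051 = -1/94*1/3051 = -1/286794 ≈ -3.4868e-6)
(27511 - 999) + H = (27511 - 999) - 1/286794 = 26512 - 1/286794 = 7603482527/286794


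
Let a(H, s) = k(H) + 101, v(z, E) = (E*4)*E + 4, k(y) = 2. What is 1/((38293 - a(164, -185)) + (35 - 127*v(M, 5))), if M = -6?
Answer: 1/25017 ≈ 3.9973e-5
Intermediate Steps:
v(z, E) = 4 + 4*E² (v(z, E) = (4*E)*E + 4 = 4*E² + 4 = 4 + 4*E²)
a(H, s) = 103 (a(H, s) = 2 + 101 = 103)
1/((38293 - a(164, -185)) + (35 - 127*v(M, 5))) = 1/((38293 - 1*103) + (35 - 127*(4 + 4*5²))) = 1/((38293 - 103) + (35 - 127*(4 + 4*25))) = 1/(38190 + (35 - 127*(4 + 100))) = 1/(38190 + (35 - 127*104)) = 1/(38190 + (35 - 13208)) = 1/(38190 - 13173) = 1/25017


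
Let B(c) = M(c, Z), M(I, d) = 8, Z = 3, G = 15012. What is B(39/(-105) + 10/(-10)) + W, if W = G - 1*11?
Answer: 15009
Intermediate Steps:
B(c) = 8
W = 15001 (W = 15012 - 1*11 = 15012 - 11 = 15001)
B(39/(-105) + 10/(-10)) + W = 8 + 15001 = 15009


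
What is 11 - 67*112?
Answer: -7493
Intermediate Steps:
11 - 67*112 = 11 - 7504 = -7493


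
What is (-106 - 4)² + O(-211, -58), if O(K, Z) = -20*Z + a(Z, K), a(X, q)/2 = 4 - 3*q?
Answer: 14534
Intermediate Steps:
a(X, q) = 8 - 6*q (a(X, q) = 2*(4 - 3*q) = 8 - 6*q)
O(K, Z) = 8 - 20*Z - 6*K (O(K, Z) = -20*Z + (8 - 6*K) = 8 - 20*Z - 6*K)
(-106 - 4)² + O(-211, -58) = (-106 - 4)² + (8 - 20*(-58) - 6*(-211)) = (-110)² + (8 + 1160 + 1266) = 12100 + 2434 = 14534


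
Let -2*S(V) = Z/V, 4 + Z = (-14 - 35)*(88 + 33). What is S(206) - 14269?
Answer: -5872895/412 ≈ -14255.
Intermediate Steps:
Z = -5933 (Z = -4 + (-14 - 35)*(88 + 33) = -4 - 49*121 = -4 - 5929 = -5933)
S(V) = 5933/(2*V) (S(V) = -(-5933)/(2*V) = 5933/(2*V))
S(206) - 14269 = (5933/2)/206 - 14269 = (5933/2)*(1/206) - 14269 = 5933/412 - 14269 = -5872895/412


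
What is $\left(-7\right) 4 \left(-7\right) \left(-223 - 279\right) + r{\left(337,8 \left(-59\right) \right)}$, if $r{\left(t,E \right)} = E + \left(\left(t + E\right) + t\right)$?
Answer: $-98662$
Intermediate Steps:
$r{\left(t,E \right)} = 2 E + 2 t$ ($r{\left(t,E \right)} = E + \left(\left(E + t\right) + t\right) = E + \left(E + 2 t\right) = 2 E + 2 t$)
$\left(-7\right) 4 \left(-7\right) \left(-223 - 279\right) + r{\left(337,8 \left(-59\right) \right)} = \left(-7\right) 4 \left(-7\right) \left(-223 - 279\right) + \left(2 \cdot 8 \left(-59\right) + 2 \cdot 337\right) = \left(-28\right) \left(-7\right) \left(-502\right) + \left(2 \left(-472\right) + 674\right) = 196 \left(-502\right) + \left(-944 + 674\right) = -98392 - 270 = -98662$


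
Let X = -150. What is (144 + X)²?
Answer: 36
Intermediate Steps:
(144 + X)² = (144 - 150)² = (-6)² = 36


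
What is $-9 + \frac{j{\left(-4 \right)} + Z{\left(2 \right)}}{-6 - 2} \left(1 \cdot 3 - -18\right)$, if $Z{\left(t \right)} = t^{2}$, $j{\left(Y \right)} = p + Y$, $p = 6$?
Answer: $- \frac{99}{4} \approx -24.75$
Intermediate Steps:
$j{\left(Y \right)} = 6 + Y$
$-9 + \frac{j{\left(-4 \right)} + Z{\left(2 \right)}}{-6 - 2} \left(1 \cdot 3 - -18\right) = -9 + \frac{\left(6 - 4\right) + 2^{2}}{-6 - 2} \left(1 \cdot 3 - -18\right) = -9 + \frac{2 + 4}{-8} \left(3 + 18\right) = -9 + 6 \left(- \frac{1}{8}\right) 21 = -9 - \frac{63}{4} = - \frac{99}{4}$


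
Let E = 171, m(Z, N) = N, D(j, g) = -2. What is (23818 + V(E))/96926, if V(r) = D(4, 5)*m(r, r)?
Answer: 11738/48463 ≈ 0.24221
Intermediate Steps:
V(r) = -2*r
(23818 + V(E))/96926 = (23818 - 2*171)/96926 = (23818 - 342)*(1/96926) = 23476*(1/96926) = 11738/48463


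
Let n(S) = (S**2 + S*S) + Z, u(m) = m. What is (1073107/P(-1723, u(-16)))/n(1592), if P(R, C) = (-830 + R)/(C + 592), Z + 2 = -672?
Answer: -34339424/718847359 ≈ -0.047770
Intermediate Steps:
Z = -674 (Z = -2 - 672 = -674)
n(S) = -674 + 2*S**2 (n(S) = (S**2 + S*S) - 674 = (S**2 + S**2) - 674 = 2*S**2 - 674 = -674 + 2*S**2)
P(R, C) = (-830 + R)/(592 + C)
(1073107/P(-1723, u(-16)))/n(1592) = (1073107/(((-830 - 1723)/(592 - 16))))/(-674 + 2*1592**2) = (1073107/((-2553/576)))/(-674 + 2*2534464) = (1073107/(((1/576)*(-2553))))/(-674 + 5068928) = (1073107/(-851/192))/5068254 = (1073107*(-192/851))*(1/5068254) = -206036544/851*1/5068254 = -34339424/718847359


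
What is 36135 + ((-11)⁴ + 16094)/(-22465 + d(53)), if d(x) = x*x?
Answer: 78915425/2184 ≈ 36133.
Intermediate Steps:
d(x) = x²
36135 + ((-11)⁴ + 16094)/(-22465 + d(53)) = 36135 + ((-11)⁴ + 16094)/(-22465 + 53²) = 36135 + (14641 + 16094)/(-22465 + 2809) = 36135 + 30735/(-19656) = 36135 + 30735*(-1/19656) = 36135 - 3415/2184 = 78915425/2184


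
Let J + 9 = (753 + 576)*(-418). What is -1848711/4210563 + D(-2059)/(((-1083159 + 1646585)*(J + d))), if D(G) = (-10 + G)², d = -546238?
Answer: -382544554680104259/871257135454991474 ≈ -0.43907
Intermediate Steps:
J = -555531 (J = -9 + (753 + 576)*(-418) = -9 + 1329*(-418) = -9 - 555522 = -555531)
-1848711/4210563 + D(-2059)/(((-1083159 + 1646585)*(J + d))) = -1848711/4210563 + (-10 - 2059)²/(((-1083159 + 1646585)*(-555531 - 546238))) = -1848711*1/4210563 + (-2069)²/((563426*(-1101769))) = -616237/1403521 + 4280761/(-620765300594) = -616237/1403521 + 4280761*(-1/620765300594) = -616237/1403521 - 4280761/620765300594 = -382544554680104259/871257135454991474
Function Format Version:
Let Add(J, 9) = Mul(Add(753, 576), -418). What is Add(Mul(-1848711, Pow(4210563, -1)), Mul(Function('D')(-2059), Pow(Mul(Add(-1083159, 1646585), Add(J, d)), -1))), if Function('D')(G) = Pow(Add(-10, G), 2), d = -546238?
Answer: Rational(-382544554680104259, 871257135454991474) ≈ -0.43907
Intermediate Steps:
J = -555531 (J = Add(-9, Mul(Add(753, 576), -418)) = Add(-9, Mul(1329, -418)) = Add(-9, -555522) = -555531)
Add(Mul(-1848711, Pow(4210563, -1)), Mul(Function('D')(-2059), Pow(Mul(Add(-1083159, 1646585), Add(J, d)), -1))) = Add(Mul(-1848711, Pow(4210563, -1)), Mul(Pow(Add(-10, -2059), 2), Pow(Mul(Add(-1083159, 1646585), Add(-555531, -546238)), -1))) = Add(Mul(-1848711, Rational(1, 4210563)), Mul(Pow(-2069, 2), Pow(Mul(563426, -1101769), -1))) = Add(Rational(-616237, 1403521), Mul(4280761, Pow(-620765300594, -1))) = Add(Rational(-616237, 1403521), Mul(4280761, Rational(-1, 620765300594))) = Add(Rational(-616237, 1403521), Rational(-4280761, 620765300594)) = Rational(-382544554680104259, 871257135454991474)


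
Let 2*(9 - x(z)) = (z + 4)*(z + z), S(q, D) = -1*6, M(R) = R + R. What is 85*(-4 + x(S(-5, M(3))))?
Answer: -595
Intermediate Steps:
M(R) = 2*R
S(q, D) = -6
x(z) = 9 - z*(4 + z) (x(z) = 9 - (z + 4)*(z + z)/2 = 9 - (4 + z)*2*z/2 = 9 - z*(4 + z))
85*(-4 + x(S(-5, M(3)))) = 85*(-4 + (9 - 1*(-6)² - 4*(-6))) = 85*(-4 + (9 - 1*36 + 24)) = 85*(-4 + (9 - 36 + 24)) = 85*(-4 - 3) = 85*(-7) = -595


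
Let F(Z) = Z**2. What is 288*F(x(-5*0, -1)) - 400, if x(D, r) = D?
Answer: -400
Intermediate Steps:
288*F(x(-5*0, -1)) - 400 = 288*(-5*0)**2 - 400 = 288*0**2 - 400 = 288*0 - 400 = 0 - 400 = -400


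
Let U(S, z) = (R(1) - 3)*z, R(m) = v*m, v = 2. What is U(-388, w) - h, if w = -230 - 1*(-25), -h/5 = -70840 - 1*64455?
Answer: -676270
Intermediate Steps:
h = 676475 (h = -5*(-70840 - 1*64455) = -5*(-70840 - 64455) = -5*(-135295) = 676475)
R(m) = 2*m
w = -205 (w = -230 + 25 = -205)
U(S, z) = -z (U(S, z) = (2*1 - 3)*z = (2 - 3)*z = -z)
U(-388, w) - h = -1*(-205) - 1*676475 = 205 - 676475 = -676270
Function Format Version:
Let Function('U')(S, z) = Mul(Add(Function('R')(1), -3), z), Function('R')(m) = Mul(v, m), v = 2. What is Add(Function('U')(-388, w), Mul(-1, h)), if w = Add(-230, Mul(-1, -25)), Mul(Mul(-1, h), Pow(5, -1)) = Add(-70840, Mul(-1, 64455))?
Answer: -676270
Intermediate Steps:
h = 676475 (h = Mul(-5, Add(-70840, Mul(-1, 64455))) = Mul(-5, Add(-70840, -64455)) = Mul(-5, -135295) = 676475)
Function('R')(m) = Mul(2, m)
w = -205 (w = Add(-230, 25) = -205)
Function('U')(S, z) = Mul(-1, z) (Function('U')(S, z) = Mul(Add(Mul(2, 1), -3), z) = Mul(Add(2, -3), z) = Mul(-1, z))
Add(Function('U')(-388, w), Mul(-1, h)) = Add(Mul(-1, -205), Mul(-1, 676475)) = Add(205, -676475) = -676270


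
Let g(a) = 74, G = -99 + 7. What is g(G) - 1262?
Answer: -1188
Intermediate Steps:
G = -92
g(G) - 1262 = 74 - 1262 = -1188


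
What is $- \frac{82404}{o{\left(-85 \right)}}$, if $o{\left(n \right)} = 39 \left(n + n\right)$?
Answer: $\frac{13734}{1105} \approx 12.429$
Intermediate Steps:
$o{\left(n \right)} = 78 n$ ($o{\left(n \right)} = 39 \cdot 2 n = 78 n$)
$- \frac{82404}{o{\left(-85 \right)}} = - \frac{82404}{78 \left(-85\right)} = - \frac{82404}{-6630} = \left(-82404\right) \left(- \frac{1}{6630}\right) = \frac{13734}{1105}$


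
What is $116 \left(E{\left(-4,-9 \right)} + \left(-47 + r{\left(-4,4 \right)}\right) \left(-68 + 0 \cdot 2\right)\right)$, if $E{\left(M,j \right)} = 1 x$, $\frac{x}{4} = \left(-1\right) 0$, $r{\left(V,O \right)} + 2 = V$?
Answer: $418064$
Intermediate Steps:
$r{\left(V,O \right)} = -2 + V$
$x = 0$ ($x = 4 \left(\left(-1\right) 0\right) = 4 \cdot 0 = 0$)
$E{\left(M,j \right)} = 0$ ($E{\left(M,j \right)} = 1 \cdot 0 = 0$)
$116 \left(E{\left(-4,-9 \right)} + \left(-47 + r{\left(-4,4 \right)}\right) \left(-68 + 0 \cdot 2\right)\right) = 116 \left(0 + \left(-47 - 6\right) \left(-68 + 0 \cdot 2\right)\right) = 116 \left(0 + \left(-47 - 6\right) \left(-68 + 0\right)\right) = 116 \left(0 - -3604\right) = 116 \left(0 + 3604\right) = 116 \cdot 3604 = 418064$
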